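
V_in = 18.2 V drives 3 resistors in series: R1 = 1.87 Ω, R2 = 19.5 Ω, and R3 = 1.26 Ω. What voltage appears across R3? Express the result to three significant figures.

V ≈ 1.01 V

Total series resistance ΣR = 1.87 + 19.5 + 1.26 = 22.63 Ω.
By the voltage-divider rule, V = 18.2 × 1.260/22.63 = 1.013 V.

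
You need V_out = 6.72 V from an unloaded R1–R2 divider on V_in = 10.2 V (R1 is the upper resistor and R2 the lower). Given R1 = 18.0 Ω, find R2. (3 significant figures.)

R2 ≈ 34.8 Ω

V_out/V_in = R2/(R1+R2) = 0.6588.
R2 = R1 · 0.6588/(1 − 0.6588) = 34.76 Ω.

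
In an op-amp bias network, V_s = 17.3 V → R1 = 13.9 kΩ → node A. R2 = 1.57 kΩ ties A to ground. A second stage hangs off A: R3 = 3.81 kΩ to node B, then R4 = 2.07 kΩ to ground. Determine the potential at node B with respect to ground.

V_B ≈ 0.498 V

The second stage (R3 + R4 = 5.880 kΩ) loads node A in parallel with R2.
R2 ‖ (R3+R4) = 1.239 kΩ.
First divider: V_A = V_s · 1.239/(13.9 + 1.239) = 1.416 V.
Then the unloaded second divider: V_B = V_A × R4/(R3+R4) = 1.416 × 0.3520 = 0.4985 V.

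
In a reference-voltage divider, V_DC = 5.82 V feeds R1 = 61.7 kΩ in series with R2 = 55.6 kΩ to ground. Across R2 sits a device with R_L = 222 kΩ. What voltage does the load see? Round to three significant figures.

First combine the lower leg with the load: R2 ‖ R_L = 44.46 kΩ.
Then V_out = V_DC · R2'/(R1 + R2') = 5.82 × 44.46/106.2 = 2.438 V.
(Unloaded it would be 2.76 V; the load pulls it down.)

V_out ≈ 2.44 V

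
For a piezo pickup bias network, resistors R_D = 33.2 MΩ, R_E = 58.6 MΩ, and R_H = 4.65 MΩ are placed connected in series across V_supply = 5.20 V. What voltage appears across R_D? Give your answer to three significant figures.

V ≈ 1.79 V

Total series resistance ΣR = 33.2 + 58.6 + 4.65 = 96.45 MΩ.
Voltage divider: V = V_supply · (33.20 / 96.45) = 5.20 × 0.3442 = 1.790 V.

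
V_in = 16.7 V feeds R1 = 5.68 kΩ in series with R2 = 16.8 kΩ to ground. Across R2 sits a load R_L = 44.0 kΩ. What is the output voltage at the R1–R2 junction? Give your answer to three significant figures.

R2 ‖ R_L = (16.8 × 44.0)/(16.8 + 44.0) = 12.16 kΩ.
Voltage divider with the loaded lower leg: V_out = 16.7 × 12.16/(5.68 + 12.16) = 16.7 × 0.6816 = 11.38 V.
(Unloaded it would be 12.5 V; the load pulls it down.)

V_out ≈ 11.4 V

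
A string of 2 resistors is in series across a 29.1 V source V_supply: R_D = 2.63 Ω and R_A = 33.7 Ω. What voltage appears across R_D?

ΣR = 2.63 + 33.7 = 36.33 Ω.
V = V_supply · R/ΣR = 29.1 × 0.07239 = 2.107 V.

V ≈ 2.11 V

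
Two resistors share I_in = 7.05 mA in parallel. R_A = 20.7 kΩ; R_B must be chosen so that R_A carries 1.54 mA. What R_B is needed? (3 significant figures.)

R_B ≈ 5.79 kΩ

The fraction through R_A equals R_B/(R_A+R_B).
With f = 0.2184, R_B = R_A · f/(1−f) = 20.7 × 0.2795 = 5.785 kΩ.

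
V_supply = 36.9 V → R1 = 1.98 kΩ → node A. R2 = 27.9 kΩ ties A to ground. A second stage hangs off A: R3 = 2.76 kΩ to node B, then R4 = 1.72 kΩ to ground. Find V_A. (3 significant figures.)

Looking into the second stage from A: R3 + R4 = 4.480 kΩ appears in parallel with R2.
Effective lower resistance at A: R2 ‖ 4.480 = 3.860 kΩ.
First divider: V_A = V_supply · 3.860/(1.98 + 3.860) = 24.39 V.

V_A ≈ 24.4 V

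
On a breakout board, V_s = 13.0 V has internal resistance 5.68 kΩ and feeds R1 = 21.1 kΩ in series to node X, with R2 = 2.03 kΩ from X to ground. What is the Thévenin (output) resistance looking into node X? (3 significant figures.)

R1' = 5.68 + 21.1 = 26.78 kΩ (source resistance + R1).
With V_s suppressed (replaced by a short), R_th = R1' ‖ R2 = (26.78 × 2.03)/(26.78 + 2.03) = 1.887 kΩ.

R_th ≈ 1.89 kΩ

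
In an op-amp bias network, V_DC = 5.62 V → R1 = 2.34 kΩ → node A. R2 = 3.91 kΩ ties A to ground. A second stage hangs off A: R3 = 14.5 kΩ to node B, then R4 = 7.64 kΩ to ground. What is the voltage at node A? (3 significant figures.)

V_A ≈ 3.30 V

The second stage (R3 + R4 = 22.14 kΩ) loads node A in parallel with R2.
R2 ‖ (R3+R4) = 3.323 kΩ.
V_A = 5.62 × 3.323/(2.34 + 3.323) = 3.298 V.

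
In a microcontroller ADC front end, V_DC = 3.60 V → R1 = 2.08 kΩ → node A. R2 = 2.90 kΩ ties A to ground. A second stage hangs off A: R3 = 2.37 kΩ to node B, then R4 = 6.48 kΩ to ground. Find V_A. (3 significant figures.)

Looking into the second stage from A: R3 + R4 = 8.850 kΩ appears in parallel with R2.
R2 ‖ (R3+R4) = 2.184 kΩ.
First divider: V_A = V_DC · 2.184/(2.08 + 2.184) = 1.844 V.

V_A ≈ 1.84 V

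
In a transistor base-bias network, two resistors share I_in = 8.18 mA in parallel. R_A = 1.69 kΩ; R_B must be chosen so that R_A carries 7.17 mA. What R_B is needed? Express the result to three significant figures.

In a two-way split, I_A/I_in = R_B/(R_A + R_B).
With f = 0.8765, R_B = R_A · f/(1−f) = 1.69 × 7.099 = 12.00 kΩ.

R_B ≈ 12.0 kΩ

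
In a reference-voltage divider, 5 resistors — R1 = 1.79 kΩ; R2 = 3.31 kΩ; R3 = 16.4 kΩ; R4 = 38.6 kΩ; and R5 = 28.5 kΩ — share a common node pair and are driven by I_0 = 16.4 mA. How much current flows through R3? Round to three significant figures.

Total conductance ΣG = 1/1.79 + 1/3.31 + 1/16.4 + 1/38.6 + 1/28.5 = 0.9827 (units of 1/kΩ).
Current divider: I(R3) = I_0 · G_k/ΣG = 16.4 × (0.06098/0.9827) = 16.4 × 0.06205 = 1.018 mA.

I ≈ 1.02 mA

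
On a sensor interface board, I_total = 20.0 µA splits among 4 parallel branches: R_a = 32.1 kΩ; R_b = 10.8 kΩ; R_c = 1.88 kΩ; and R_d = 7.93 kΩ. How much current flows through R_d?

ΣG = 1/32.1 + 1/10.8 + 1/1.88 + 1/7.93 = 0.7818.
By the current-divider rule, I = I_total · G_k/ΣG = 20.0 × 0.1613 = 3.226 µA.

I ≈ 3.23 µA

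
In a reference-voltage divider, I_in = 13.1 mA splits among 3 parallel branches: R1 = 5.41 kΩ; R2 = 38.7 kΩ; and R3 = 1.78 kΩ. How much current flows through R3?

I ≈ 9.53 mA

ΣG = 1/5.41 + 1/38.7 + 1/1.78 = 0.7725.
Current divider: I(R3) = I_in · G_k/ΣG = 13.1 × (0.5618/0.7725) = 13.1 × 0.7273 = 9.527 mA.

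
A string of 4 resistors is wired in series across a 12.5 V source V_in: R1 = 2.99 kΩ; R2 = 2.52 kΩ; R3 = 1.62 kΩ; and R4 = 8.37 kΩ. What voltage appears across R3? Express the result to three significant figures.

V ≈ 1.31 V

ΣR = 2.99 + 2.52 + 1.62 + 8.37 = 15.50 kΩ.
By the voltage-divider rule, V = 12.5 × 1.620/15.50 = 1.306 V.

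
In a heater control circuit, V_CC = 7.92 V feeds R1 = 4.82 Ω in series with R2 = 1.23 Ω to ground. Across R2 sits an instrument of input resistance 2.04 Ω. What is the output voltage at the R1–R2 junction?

The load sits in parallel with R2, giving an effective lower resistance R2' = R2·R_L/(R2+R_L) = 0.7673 Ω.
Now apply the divider: V_out = 7.92 × 0.1373 = 1.088 V.

V_out ≈ 1.09 V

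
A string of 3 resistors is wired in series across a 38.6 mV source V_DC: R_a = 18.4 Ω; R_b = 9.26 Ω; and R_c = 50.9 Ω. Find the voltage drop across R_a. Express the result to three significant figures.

ΣR = 18.4 + 9.26 + 50.9 = 78.56 Ω.
Voltage divider: V = V_DC · (18.40 / 78.56) = 38.6 × 0.2342 = 9.041 mV.

V ≈ 9.04 mV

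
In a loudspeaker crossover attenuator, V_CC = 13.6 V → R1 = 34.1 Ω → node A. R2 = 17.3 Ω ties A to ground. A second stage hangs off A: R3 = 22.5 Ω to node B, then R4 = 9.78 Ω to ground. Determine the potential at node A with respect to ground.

V_A ≈ 3.38 V

The second stage (R3 + R4 = 32.28 Ω) loads node A in parallel with R2.
R2 ‖ (R3+R4) = 11.26 Ω.
V_A = 13.6 × 11.26/(34.1 + 11.26) = 3.377 V.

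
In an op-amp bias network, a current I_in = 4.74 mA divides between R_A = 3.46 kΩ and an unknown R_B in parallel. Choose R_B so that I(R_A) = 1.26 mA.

R_B ≈ 1.25 kΩ

The fraction through R_A equals R_B/(R_A+R_B).
With f = 0.2658, R_B = R_A · f/(1−f) = 3.46 × 0.3621 = 1.253 kΩ.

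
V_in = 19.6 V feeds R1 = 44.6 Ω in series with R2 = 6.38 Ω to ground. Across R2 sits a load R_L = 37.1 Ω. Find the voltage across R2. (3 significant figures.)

First combine the lower leg with the load: R2 ‖ R_L = 5.444 Ω.
Voltage divider with the loaded lower leg: V_out = 19.6 × 5.444/(44.6 + 5.444) = 19.6 × 0.1088 = 2.132 V.

V_out ≈ 2.13 V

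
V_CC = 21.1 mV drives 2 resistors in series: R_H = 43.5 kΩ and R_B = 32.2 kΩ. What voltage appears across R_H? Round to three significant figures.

Series total: ΣR = 43.5 + 32.2 = 75.70 kΩ.
V = V_CC · R/ΣR = 21.1 × 0.5746 = 12.12 mV.

V ≈ 12.1 mV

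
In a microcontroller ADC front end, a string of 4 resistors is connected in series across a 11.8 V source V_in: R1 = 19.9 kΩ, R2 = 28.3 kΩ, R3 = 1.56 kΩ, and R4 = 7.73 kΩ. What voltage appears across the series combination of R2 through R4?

Total series resistance ΣR = 19.9 + 28.3 + 1.56 + 7.73 = 57.49 kΩ.
R_{R2..R4} = 28.3 + 1.56 + 7.73 = 37.59 kΩ.
V = V_in · R/ΣR = 11.8 × 0.6539 = 7.715 V.

V ≈ 7.72 V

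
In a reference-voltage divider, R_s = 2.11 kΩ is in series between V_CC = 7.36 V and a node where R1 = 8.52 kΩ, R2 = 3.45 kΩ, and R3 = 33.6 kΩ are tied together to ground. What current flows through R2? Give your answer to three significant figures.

Combine the parallel branches: R_p = (1/8.52 + 1/3.45 + 1/33.6)⁻¹ = 2.288 kΩ.
V_A by voltage divider: V_A = 7.36 × 2.288/(2.11 + 2.288) = 3.829 V.
I(R2) = V_A / R2 = 3.829/3.45 = 1.110 mA.

I ≈ 1.11 mA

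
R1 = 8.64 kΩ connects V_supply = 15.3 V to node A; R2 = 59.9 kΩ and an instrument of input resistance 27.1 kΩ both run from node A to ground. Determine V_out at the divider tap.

R2 ‖ R_L = (59.9 × 27.1)/(59.9 + 27.1) = 18.66 kΩ.
Then V_out = V_supply · R2'/(R1 + R2') = 15.3 × 18.66/27.30 = 10.46 V.

V_out ≈ 10.5 V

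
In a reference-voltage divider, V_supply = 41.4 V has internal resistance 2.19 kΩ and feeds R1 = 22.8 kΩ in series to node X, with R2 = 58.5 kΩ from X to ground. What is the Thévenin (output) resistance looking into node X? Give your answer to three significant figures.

R_th ≈ 17.5 kΩ

R1' = 2.19 + 22.8 = 24.99 kΩ (source resistance + R1).
Looking into X with the source shorted: R_th = R1'·R2/(R1'+R2) = 24.99 × 58.5/83.49 = 17.51 kΩ.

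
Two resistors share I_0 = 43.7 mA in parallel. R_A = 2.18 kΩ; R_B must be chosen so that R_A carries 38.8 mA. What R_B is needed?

R_B ≈ 17.3 kΩ

In a two-way split, I_A/I_0 = R_B/(R_A + R_B).
With f = 0.8879, R_B = R_A · f/(1−f) = 2.18 × 7.918 = 17.26 kΩ.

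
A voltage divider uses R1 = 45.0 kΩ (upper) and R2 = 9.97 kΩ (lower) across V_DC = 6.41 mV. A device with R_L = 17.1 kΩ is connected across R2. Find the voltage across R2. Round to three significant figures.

V_out ≈ 0.787 mV

First combine the lower leg with the load: R2 ‖ R_L = 6.298 kΩ.
Then V_out = V_DC · R2'/(R1 + R2') = 6.41 × 6.298/51.30 = 0.7870 mV.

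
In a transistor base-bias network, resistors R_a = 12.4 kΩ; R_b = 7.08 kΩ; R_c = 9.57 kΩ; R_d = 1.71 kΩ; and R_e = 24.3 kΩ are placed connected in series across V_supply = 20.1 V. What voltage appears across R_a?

V ≈ 4.53 V

Series total: ΣR = 12.4 + 7.08 + 9.57 + 1.71 + 24.3 = 55.06 kΩ.
Voltage divider: V = V_supply · (12.40 / 55.06) = 20.1 × 0.2252 = 4.527 V.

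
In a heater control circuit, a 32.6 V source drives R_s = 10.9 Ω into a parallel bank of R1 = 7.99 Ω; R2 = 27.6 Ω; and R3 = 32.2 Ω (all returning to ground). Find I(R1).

Equivalent of the parallel group: R_p = 5.196 Ω.
V_A = 32.6 × 5.196/16.10 = 10.52 V.
Branch current I = V_A/R1 = 10.52/7.99 = 1.317 A.

I ≈ 1.32 A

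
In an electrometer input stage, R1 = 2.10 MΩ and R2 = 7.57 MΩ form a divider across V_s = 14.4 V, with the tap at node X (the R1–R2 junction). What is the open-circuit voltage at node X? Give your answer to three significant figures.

V_th ≈ 11.3 V

V_th is the unloaded tap voltage: V_s · R2/(R1+R2) = 14.4 × 0.7828 = 11.27 V.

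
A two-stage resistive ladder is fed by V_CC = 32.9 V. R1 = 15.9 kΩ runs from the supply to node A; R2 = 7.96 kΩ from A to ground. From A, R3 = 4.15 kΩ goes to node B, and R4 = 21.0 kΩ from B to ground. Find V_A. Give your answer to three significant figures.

The second stage (R3 + R4 = 25.15 kΩ) loads node A in parallel with R2.
Effective lower resistance at A: R2 ‖ 25.15 = 6.046 kΩ.
V_A = 32.9 × 6.046/(15.9 + 6.046) = 9.064 V.

V_A ≈ 9.06 V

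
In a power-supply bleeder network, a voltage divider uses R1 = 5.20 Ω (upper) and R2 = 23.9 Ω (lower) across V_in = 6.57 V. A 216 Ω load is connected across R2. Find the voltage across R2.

V_out ≈ 5.29 V

R2 ‖ R_L = (23.9 × 216)/(23.9 + 216) = 21.52 Ω.
Then V_out = V_in · R2'/(R1 + R2') = 6.57 × 21.52/26.72 = 5.291 V.
(Unloaded it would be 5.40 V; the load pulls it down.)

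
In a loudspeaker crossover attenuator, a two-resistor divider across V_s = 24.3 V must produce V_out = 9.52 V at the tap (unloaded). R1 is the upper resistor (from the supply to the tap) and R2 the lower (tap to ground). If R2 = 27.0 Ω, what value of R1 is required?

R1 ≈ 41.9 Ω

V_out/V_s = R2/(R1+R2) = 0.3918.
Rearranging, R1 = R2·(1−k)/k = 27.0 × 1.553 = 41.92 Ω.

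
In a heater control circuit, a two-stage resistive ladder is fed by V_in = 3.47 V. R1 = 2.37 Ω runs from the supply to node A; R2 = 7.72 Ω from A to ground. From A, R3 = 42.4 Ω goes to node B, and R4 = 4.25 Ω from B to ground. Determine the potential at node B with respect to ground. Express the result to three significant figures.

The second stage (R3 + R4 = 46.65 Ω) loads node A in parallel with R2.
Effective lower resistance at A: R2 ‖ 46.65 = 6.624 Ω.
So V_A = 3.47 × 0.7365 = 2.556 V.
V_B = V_A × 0.09110 = 0.2328 V.

V_B ≈ 0.233 V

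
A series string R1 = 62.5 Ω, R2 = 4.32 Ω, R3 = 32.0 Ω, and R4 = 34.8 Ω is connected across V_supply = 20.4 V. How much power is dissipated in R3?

ΣR = 133.6 Ω → I = 20.4/133.6 = 0.1527 A.
V(R3) = I·R = 4.885 V; P = V·I = 4.885 × 0.1527 = 0.7459 W.

P ≈ 0.746 W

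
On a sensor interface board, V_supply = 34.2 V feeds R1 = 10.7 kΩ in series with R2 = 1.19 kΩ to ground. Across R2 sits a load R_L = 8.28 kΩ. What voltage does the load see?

V_out ≈ 3.03 V

The load sits in parallel with R2, giving an effective lower resistance R2' = R2·R_L/(R2+R_L) = 1.040 kΩ.
Then V_out = V_supply · R2'/(R1 + R2') = 34.2 × 1.040/11.74 = 3.031 V.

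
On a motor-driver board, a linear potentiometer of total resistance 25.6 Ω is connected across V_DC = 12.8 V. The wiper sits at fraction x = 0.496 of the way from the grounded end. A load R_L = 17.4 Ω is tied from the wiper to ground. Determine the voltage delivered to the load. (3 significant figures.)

Split the track: R_lower = x·R_p = 12.70 Ω, R_upper = (1−x)·R_p = 12.90 Ω.
Lower segment in parallel with the load: 12.70 ‖ 17.4 = 7.341 Ω.
V_out = 12.8 × 7.341/(12.90 + 7.341) = 4.642 V.

V_out ≈ 4.64 V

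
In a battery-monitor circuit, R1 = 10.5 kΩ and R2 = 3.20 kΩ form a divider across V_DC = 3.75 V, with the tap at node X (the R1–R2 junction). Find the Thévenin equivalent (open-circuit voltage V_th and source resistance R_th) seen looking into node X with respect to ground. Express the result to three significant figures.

V_th ≈ 0.876 V, R_th ≈ 2.45 kΩ

Open-circuit (no load on X): V_th = V_DC · R2/(R1 + R2) = 3.75 × 3.20/(10.50 + 3.20) = 0.8759 V.
Zeroing V_DC shorts the top of R1 to ground, so R_th = R1 ‖ R2 = 2.453 kΩ.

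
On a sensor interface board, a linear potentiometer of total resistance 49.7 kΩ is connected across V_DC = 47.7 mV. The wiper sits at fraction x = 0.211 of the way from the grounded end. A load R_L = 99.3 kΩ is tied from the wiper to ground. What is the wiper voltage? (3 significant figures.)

V_out ≈ 9.29 mV

The pot divides into 39.21 kΩ above the wiper and 10.49 kΩ below.
Lower segment in parallel with the load: 10.49 ‖ 99.3 = 9.485 kΩ.
Loaded-divider output: V_out = 47.7 × 0.1948 = 9.291 mV.
(Unloaded: V_out = x·V_DC = 10.1 mV.)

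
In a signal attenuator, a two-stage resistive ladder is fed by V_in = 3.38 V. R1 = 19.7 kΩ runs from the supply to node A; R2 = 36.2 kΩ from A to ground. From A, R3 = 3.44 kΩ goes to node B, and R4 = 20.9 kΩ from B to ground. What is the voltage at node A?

Node A sees R2 in parallel with the series input of stage 2, R3 + R4 = 24.34 kΩ.
Effective lower resistance at A: R2 ‖ 24.34 = 14.55 kΩ.
V_A = 3.38 × 14.55/(19.7 + 14.55) = 1.436 V.

V_A ≈ 1.44 V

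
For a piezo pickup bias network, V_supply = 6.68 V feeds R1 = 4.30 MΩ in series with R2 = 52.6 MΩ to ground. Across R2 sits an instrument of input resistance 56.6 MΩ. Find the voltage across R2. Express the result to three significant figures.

The load sits in parallel with R2, giving an effective lower resistance R2' = R2·R_L/(R2+R_L) = 27.26 MΩ.
Voltage divider with the loaded lower leg: V_out = 6.68 × 27.26/(4.30 + 27.26) = 6.68 × 0.8638 = 5.770 V.

V_out ≈ 5.77 V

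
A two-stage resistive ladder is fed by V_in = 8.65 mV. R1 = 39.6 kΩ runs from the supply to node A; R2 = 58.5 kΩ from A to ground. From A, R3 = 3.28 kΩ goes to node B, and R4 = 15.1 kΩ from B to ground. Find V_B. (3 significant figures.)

Node A sees R2 in parallel with the series input of stage 2, R3 + R4 = 18.38 kΩ.
Effective lower resistance at A: R2 ‖ 18.38 = 13.99 kΩ.
V_A = 8.65 × 13.99/(39.6 + 13.99) = 2.258 mV.
V_B = V_A × 0.8215 = 1.855 mV.

V_B ≈ 1.85 mV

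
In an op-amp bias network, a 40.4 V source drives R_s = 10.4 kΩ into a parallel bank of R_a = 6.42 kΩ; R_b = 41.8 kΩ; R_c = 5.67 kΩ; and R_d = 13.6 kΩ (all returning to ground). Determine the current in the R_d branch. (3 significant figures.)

I ≈ 0.543 mA

Combine the parallel branches: R_p = (1/6.42 + 1/41.8 + 1/5.67 + 1/13.6)⁻¹ = 2.328 kΩ.
V_A by voltage divider: V_A = 40.4 × 2.328/(10.4 + 2.328) = 7.389 V.
Branch current I = V_A/R_d = 7.389/13.6 = 0.5433 mA.
(Equivalently: I_total = 3.174 mA, then current-divider fraction G_k/ΣG = 0.1712.)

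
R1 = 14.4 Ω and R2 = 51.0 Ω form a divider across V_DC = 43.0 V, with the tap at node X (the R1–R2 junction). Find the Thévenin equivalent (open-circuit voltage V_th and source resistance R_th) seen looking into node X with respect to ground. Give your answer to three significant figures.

Open-circuit (no load on X): V_th = V_DC · R2/(R1 + R2) = 43.0 × 51.0/(14.40 + 51.0) = 33.53 V.
Looking into X with the source shorted: R_th = R1·R2/(R1+R2) = 14.40 × 51.0/65.40 = 11.23 Ω.

V_th ≈ 33.5 V, R_th ≈ 11.2 Ω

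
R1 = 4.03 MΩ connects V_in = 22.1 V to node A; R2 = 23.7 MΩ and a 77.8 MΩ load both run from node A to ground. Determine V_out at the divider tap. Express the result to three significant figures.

V_out ≈ 18.1 V

First combine the lower leg with the load: R2 ‖ R_L = 18.17 MΩ.
Now apply the divider: V_out = 22.1 × 0.8184 = 18.09 V.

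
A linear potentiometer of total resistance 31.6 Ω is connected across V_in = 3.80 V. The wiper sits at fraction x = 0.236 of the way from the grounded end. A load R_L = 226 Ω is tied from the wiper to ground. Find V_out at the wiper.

V_out ≈ 0.875 V

Lower segment x·R_p = 7.458 Ω; upper segment (1−x)·R_p = 24.14 Ω.
Lower segment in parallel with the load: 7.458 ‖ 226 = 7.219 Ω.
Loaded-divider output: V_out = 3.80 × 0.2302 = 0.8747 V.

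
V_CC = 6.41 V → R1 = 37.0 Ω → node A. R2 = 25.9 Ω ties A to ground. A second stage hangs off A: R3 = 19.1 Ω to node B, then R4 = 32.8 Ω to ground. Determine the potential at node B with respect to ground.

V_B ≈ 1.29 V

The second stage (R3 + R4 = 51.90 Ω) loads node A in parallel with R2.
R2 ‖ (R3+R4) = 17.28 Ω.
First divider: V_A = V_CC · 17.28/(37.0 + 17.28) = 2.040 V.
Then the unloaded second divider: V_B = V_A × R4/(R3+R4) = 2.040 × 0.6320 = 1.290 V.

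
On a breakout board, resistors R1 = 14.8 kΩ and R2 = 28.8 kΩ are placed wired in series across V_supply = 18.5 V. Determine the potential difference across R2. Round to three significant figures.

V ≈ 12.2 V

Total series resistance ΣR = 14.8 + 28.8 = 43.60 kΩ.
By the voltage-divider rule, V = 18.5 × 28.80/43.60 = 12.22 V.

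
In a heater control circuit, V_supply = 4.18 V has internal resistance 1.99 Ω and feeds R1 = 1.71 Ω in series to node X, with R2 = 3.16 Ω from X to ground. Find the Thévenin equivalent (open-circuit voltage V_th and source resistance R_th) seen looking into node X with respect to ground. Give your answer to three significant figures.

V_th ≈ 1.93 V, R_th ≈ 1.70 Ω

R1' = 1.99 + 1.71 = 3.700 Ω (source resistance + R1).
Open-circuit (no load on X): V_th = V_supply · R2/(R1' + R2) = 4.18 × 3.16/(3.700 + 3.16) = 1.925 V.
Looking into X with the source shorted: R_th = R1'·R2/(R1'+R2) = 3.700 × 3.16/6.860 = 1.704 Ω.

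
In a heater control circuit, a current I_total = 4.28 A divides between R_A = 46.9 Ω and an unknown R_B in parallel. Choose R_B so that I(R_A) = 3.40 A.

R_B ≈ 181 Ω

The fraction through R_A equals R_B/(R_A+R_B).
With f = 0.7944, R_B = R_A · f/(1−f) = 46.9 × 3.864 = 181.2 Ω.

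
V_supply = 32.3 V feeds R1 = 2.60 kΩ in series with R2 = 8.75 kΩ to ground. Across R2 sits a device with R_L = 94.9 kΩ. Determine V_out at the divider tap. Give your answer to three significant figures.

V_out ≈ 24.4 V

First combine the lower leg with the load: R2 ‖ R_L = 8.011 kΩ.
Then V_out = V_supply · R2'/(R1 + R2') = 32.3 × 8.011/10.61 = 24.39 V.
(Unloaded it would be 24.9 V; the load pulls it down.)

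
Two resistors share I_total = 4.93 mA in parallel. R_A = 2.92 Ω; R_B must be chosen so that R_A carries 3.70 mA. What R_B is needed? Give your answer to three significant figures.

R_B ≈ 8.78 Ω

Two-branch current divider: I_A = I_total · R_B/(R_A + R_B).
3.70/4.93 = R_B/(R_A + R_B) → R_B = R_A · (0.7505)/(1 − 0.7505) = 2.92 × 3.008 = 8.784 Ω.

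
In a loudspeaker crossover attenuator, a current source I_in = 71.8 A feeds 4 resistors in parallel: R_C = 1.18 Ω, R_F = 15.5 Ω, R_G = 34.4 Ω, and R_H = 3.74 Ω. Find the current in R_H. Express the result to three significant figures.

I ≈ 15.9 A

Conductances: ΣG = 1/1.18 + 1/15.5 + 1/34.4 + 1/3.74 = 1.208 (1/Ω).
Current divider: I(R_H) = I_in · G_k/ΣG = 71.8 × (0.2674/1.208) = 71.8 × 0.2213 = 15.89 A.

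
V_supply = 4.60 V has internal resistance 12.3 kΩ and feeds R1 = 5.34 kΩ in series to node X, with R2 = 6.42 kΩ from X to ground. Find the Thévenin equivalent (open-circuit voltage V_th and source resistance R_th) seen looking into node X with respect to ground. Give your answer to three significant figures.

V_th ≈ 1.23 V, R_th ≈ 4.71 kΩ

R1' = 12.3 + 5.34 = 17.64 kΩ (source resistance + R1).
Open-circuit (no load on X): V_th = V_supply · R2/(R1' + R2) = 4.60 × 6.42/(17.64 + 6.42) = 1.227 V.
Looking into X with the source shorted: R_th = R1'·R2/(R1'+R2) = 17.64 × 6.42/24.06 = 4.707 kΩ.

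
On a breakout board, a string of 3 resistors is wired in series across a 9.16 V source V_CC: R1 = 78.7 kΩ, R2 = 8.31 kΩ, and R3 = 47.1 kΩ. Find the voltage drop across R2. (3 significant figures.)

V ≈ 0.568 V

Series total: ΣR = 78.7 + 8.31 + 47.1 = 134.1 kΩ.
By the voltage-divider rule, V = 9.16 × 8.310/134.1 = 0.5676 V.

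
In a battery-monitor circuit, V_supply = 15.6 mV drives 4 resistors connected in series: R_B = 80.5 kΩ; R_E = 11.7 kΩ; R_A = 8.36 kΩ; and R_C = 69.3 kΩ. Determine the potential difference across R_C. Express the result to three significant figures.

ΣR = 80.5 + 11.7 + 8.36 + 69.3 = 169.9 kΩ.
Voltage divider: V = V_supply · (69.30 / 169.9) = 15.6 × 0.4080 = 6.365 mV.

V ≈ 6.36 mV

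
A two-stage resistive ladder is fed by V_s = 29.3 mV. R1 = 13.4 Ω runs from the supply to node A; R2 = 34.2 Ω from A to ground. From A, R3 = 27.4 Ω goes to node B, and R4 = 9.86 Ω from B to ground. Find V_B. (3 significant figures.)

V_B ≈ 4.43 mV

Node A sees R2 in parallel with the series input of stage 2, R3 + R4 = 37.26 Ω.
Effective lower resistance at A: R2 ‖ 37.26 = 17.83 Ω.
V_A = 29.3 × 17.83/(13.4 + 17.83) = 16.73 mV.
Stage 2 is unloaded, so V_B = V_A · R4/(R3+R4) = 16.73 × 9.86/37.26 = 4.427 mV.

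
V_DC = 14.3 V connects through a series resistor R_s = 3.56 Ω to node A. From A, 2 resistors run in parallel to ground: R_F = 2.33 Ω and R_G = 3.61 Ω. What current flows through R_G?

I ≈ 1.13 A

Parallel bank: R_p = 1/(1/2.33 + 1/3.61) = 1.416 Ω.
V_A by voltage divider: V_A = 14.3 × 1.416/(3.56 + 1.416) = 4.069 V.
Branch current I = V_A/R_G = 4.069/3.61 = 1.127 A.
(Check via current divider: I_total = 2.874 A; share G_k/ΣG = 0.3923 → same result.)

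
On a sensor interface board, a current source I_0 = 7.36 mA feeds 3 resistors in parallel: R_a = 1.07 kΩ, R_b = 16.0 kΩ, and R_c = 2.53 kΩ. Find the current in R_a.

Conductances: ΣG = 1/1.07 + 1/16.0 + 1/2.53 = 1.392 (1/kΩ).
By the current-divider rule, I = I_0 · G_k/ΣG = 7.36 × 0.6712 = 4.940 mA.

I ≈ 4.94 mA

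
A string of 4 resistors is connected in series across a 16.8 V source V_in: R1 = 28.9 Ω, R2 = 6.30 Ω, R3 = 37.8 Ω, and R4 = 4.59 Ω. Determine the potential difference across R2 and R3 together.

V ≈ 9.55 V

Series total: ΣR = 28.9 + 6.30 + 37.8 + 4.59 = 77.59 Ω.
R_{R2..R3} = 6.30 + 37.8 = 44.10 Ω.
V = V_in · R/ΣR = 16.8 × 0.5684 = 9.549 V.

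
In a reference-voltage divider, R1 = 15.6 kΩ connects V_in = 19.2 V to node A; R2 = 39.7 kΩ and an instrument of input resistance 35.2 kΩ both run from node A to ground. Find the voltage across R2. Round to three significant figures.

First combine the lower leg with the load: R2 ‖ R_L = 18.66 kΩ.
Then V_out = V_in · R2'/(R1 + R2') = 19.2 × 18.66/34.26 = 10.46 V.
(Unloaded it would be 13.8 V; the load pulls it down.)

V_out ≈ 10.5 V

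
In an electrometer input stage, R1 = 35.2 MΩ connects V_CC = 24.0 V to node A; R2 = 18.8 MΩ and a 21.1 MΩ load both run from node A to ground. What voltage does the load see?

V_out ≈ 5.29 V

First combine the lower leg with the load: R2 ‖ R_L = 9.942 MΩ.
Now apply the divider: V_out = 24.0 × 0.2202 = 5.286 V.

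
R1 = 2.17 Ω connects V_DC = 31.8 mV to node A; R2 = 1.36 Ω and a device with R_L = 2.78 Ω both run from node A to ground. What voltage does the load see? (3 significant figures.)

The load sits in parallel with R2, giving an effective lower resistance R2' = R2·R_L/(R2+R_L) = 0.9132 Ω.
Then V_out = V_DC · R2'/(R1 + R2') = 31.8 × 0.9132/3.083 = 9.419 mV.

V_out ≈ 9.42 mV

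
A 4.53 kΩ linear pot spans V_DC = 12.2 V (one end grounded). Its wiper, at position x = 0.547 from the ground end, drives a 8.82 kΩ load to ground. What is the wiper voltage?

V_out ≈ 5.92 V

Split the track: R_lower = x·R_p = 2.478 kΩ, R_upper = (1−x)·R_p = 2.052 kΩ.
(x·R_p) ‖ R_L = 1.934 kΩ.
Then V_out = V_DC · 1.934/(2.052 + 1.934) = 5.920 V.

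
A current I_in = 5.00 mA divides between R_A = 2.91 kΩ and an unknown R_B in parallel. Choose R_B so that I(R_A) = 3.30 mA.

R_B ≈ 5.65 kΩ

Two-branch current divider: I_A = I_in · R_B/(R_A + R_B).
3.30/5.00 = R_B/(R_A + R_B) → R_B = R_A · (0.6600)/(1 − 0.6600) = 2.91 × 1.941 = 5.649 kΩ.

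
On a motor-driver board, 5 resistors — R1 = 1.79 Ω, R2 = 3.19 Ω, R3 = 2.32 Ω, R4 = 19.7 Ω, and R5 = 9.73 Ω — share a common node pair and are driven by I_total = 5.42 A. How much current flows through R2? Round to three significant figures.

I ≈ 1.17 A

Conductances: ΣG = 1/1.79 + 1/3.19 + 1/2.32 + 1/19.7 + 1/9.73 = 1.457 (1/Ω).
By the current-divider rule, I = I_total · G_k/ΣG = 5.42 × 0.2152 = 1.166 A.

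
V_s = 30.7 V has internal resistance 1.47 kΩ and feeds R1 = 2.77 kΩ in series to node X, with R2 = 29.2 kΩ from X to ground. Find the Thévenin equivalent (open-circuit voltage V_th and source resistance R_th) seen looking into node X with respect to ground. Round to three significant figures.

R1' = 1.47 + 2.77 = 4.240 kΩ (source resistance + R1).
Open-circuit (no load on X): V_th = V_s · R2/(R1' + R2) = 30.7 × 29.2/(4.240 + 29.2) = 26.81 V.
Looking into X with the source shorted: R_th = R1'·R2/(R1'+R2) = 4.240 × 29.2/33.44 = 3.702 kΩ.

V_th ≈ 26.8 V, R_th ≈ 3.70 kΩ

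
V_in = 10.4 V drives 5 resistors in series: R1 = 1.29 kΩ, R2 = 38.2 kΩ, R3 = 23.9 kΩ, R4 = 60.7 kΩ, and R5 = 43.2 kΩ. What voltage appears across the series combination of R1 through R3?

Series total: ΣR = 1.29 + 38.2 + 23.9 + 60.7 + 43.2 = 167.3 kΩ.
R_{R1..R3} = 1.29 + 38.2 + 23.9 = 63.39 kΩ.
V = V_in · R/ΣR = 10.4 × 0.3789 = 3.941 V.

V ≈ 3.94 V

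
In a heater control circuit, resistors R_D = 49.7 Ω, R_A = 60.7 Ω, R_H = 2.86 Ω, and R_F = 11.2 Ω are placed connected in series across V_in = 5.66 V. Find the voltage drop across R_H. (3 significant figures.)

V ≈ 0.130 V

ΣR = 49.7 + 60.7 + 2.86 + 11.2 = 124.5 Ω.
V = V_in · R/ΣR = 5.66 × 0.02298 = 0.1301 V.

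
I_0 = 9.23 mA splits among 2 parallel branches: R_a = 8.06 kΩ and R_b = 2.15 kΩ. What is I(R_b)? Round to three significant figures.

I ≈ 7.29 mA

With just two branches, the current splits inversely with resistance.
So I = 9.23 × 8.06/10.21 = 7.286 mA.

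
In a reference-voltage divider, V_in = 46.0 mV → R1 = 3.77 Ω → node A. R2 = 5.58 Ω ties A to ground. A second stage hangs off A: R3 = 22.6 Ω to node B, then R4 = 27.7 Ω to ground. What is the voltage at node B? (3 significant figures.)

Node A sees R2 in parallel with the series input of stage 2, R3 + R4 = 50.30 Ω.
R2 ‖ (R3+R4) = 5.023 Ω.
First divider: V_A = V_in · 5.023/(3.77 + 5.023) = 26.28 mV.
Then the unloaded second divider: V_B = V_A × R4/(R3+R4) = 26.28 × 0.5507 = 14.47 mV.

V_B ≈ 14.5 mV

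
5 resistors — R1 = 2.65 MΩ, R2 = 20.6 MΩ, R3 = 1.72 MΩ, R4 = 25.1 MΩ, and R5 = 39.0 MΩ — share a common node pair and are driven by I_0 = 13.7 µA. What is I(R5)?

I ≈ 0.327 µA

Total conductance ΣG = 1/2.65 + 1/20.6 + 1/1.72 + 1/25.1 + 1/39.0 = 1.073 (units of 1/MΩ).
Current divider: I(R5) = I_0 · G_k/ΣG = 13.7 × (0.02564/1.073) = 13.7 × 0.02390 = 0.3275 µA.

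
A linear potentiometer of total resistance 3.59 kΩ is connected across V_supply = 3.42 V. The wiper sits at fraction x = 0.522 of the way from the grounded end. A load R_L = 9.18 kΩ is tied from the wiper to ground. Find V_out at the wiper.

Split the track: R_lower = x·R_p = 1.874 kΩ, R_upper = (1−x)·R_p = 1.716 kΩ.
Lower segment in parallel with the load: 1.874 ‖ 9.18 = 1.556 kΩ.
Loaded-divider output: V_out = 3.42 × 0.4756 = 1.627 V.

V_out ≈ 1.63 V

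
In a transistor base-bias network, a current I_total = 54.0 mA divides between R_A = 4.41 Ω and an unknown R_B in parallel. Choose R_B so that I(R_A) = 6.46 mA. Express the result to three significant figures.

R_B ≈ 0.599 Ω

Two-branch current divider: I_A = I_total · R_B/(R_A + R_B).
With f = 0.1196, R_B = R_A · f/(1−f) = 4.41 × 0.1359 = 0.5993 Ω.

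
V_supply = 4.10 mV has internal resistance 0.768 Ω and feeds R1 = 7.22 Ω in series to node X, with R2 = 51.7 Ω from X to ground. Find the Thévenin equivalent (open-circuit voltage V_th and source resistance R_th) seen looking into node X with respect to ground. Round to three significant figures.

R1' = 0.768 + 7.22 = 7.988 Ω (source resistance + R1).
Open-circuit (no load on X): V_th = V_supply · R2/(R1' + R2) = 4.10 × 51.7/(7.988 + 51.7) = 3.551 mV.
Looking into X with the source shorted: R_th = R1'·R2/(R1'+R2) = 7.988 × 51.7/59.69 = 6.919 Ω.

V_th ≈ 3.55 mV, R_th ≈ 6.92 Ω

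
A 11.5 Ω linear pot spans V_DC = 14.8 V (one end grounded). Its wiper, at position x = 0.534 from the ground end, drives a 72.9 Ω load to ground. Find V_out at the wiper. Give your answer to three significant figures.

Lower segment x·R_p = 6.141 Ω; upper segment (1−x)·R_p = 5.359 Ω.
R_L loads the lower segment: effective lower R = 5.664 Ω.
Loaded-divider output: V_out = 14.8 × 0.5138 = 7.605 V.

V_out ≈ 7.60 V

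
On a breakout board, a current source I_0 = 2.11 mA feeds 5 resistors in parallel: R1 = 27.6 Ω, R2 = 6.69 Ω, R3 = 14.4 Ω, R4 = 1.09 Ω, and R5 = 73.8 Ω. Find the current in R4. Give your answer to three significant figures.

ΣG = 1/27.6 + 1/6.69 + 1/14.4 + 1/1.09 + 1/73.8 = 1.186.
R4 takes the fraction G_k/ΣG = 0.9174/1.186 = 0.7735, so I = 2.11 × 0.7735 = 1.632 mA.

I ≈ 1.63 mA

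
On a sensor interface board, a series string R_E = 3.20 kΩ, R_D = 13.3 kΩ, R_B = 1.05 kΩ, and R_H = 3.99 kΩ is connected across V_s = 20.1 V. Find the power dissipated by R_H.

P ≈ 3.47 mW

ΣR = 21.54 kΩ → I = 20.1/21.54 = 0.9331 mA.
P = I²R = 0.8708 × 3.99 = 3.474 mW.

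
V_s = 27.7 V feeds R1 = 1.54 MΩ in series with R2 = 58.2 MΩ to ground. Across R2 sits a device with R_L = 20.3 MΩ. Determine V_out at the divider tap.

The load sits in parallel with R2, giving an effective lower resistance R2' = R2·R_L/(R2+R_L) = 15.05 MΩ.
Then V_out = V_s · R2'/(R1 + R2') = 27.7 × 15.05/16.59 = 25.13 V.

V_out ≈ 25.1 V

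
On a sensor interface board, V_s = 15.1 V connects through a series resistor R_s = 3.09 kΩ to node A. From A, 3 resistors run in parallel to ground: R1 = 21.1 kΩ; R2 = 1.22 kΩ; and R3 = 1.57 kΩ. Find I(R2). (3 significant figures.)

Parallel bank: R_p = 1/(1/21.1 + 1/1.22 + 1/1.57) = 0.6649 kΩ.
V_A = 15.1 × 0.6649/3.755 = 2.674 V.
Branch current I = V_A/R2 = 2.674/1.22 = 2.192 mA.
(Equivalently: I_total = 4.021 mA, then current-divider fraction G_k/ΣG = 0.5450.)

I ≈ 2.19 mA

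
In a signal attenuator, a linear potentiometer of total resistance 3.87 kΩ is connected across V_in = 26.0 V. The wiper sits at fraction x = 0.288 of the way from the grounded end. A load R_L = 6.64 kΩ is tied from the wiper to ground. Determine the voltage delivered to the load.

V_out ≈ 6.69 V

Split the track: R_lower = x·R_p = 1.115 kΩ, R_upper = (1−x)·R_p = 2.755 kΩ.
R_L loads the lower segment: effective lower R = 0.9544 kΩ.
Then V_out = V_in · 0.9544/(2.755 + 0.9544) = 6.689 V.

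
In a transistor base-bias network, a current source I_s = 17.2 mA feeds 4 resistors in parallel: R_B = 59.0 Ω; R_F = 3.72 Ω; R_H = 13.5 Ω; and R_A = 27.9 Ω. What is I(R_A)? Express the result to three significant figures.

ΣG = 1/59.0 + 1/3.72 + 1/13.5 + 1/27.9 = 0.3957.
Current divider: I(R_A) = I_s · G_k/ΣG = 17.2 × (0.03584/0.3957) = 17.2 × 0.09058 = 1.558 mA.

I ≈ 1.56 mA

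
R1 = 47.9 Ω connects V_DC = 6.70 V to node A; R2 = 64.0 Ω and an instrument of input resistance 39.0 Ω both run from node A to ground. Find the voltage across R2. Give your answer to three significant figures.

First combine the lower leg with the load: R2 ‖ R_L = 24.23 Ω.
Then V_out = V_DC · R2'/(R1 + R2') = 6.70 × 24.23/72.13 = 2.251 V.
(Unloaded it would be 3.83 V; the load pulls it down.)

V_out ≈ 2.25 V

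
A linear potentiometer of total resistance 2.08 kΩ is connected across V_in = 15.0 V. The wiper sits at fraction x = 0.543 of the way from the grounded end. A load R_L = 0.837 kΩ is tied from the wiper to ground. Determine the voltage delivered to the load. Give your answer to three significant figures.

Lower segment x·R_p = 1.129 kΩ; upper segment (1−x)·R_p = 0.9506 kΩ.
R_L loads the lower segment: effective lower R = 0.4807 kΩ.
Loaded-divider output: V_out = 15.0 × 0.3359 = 5.038 V.

V_out ≈ 5.04 V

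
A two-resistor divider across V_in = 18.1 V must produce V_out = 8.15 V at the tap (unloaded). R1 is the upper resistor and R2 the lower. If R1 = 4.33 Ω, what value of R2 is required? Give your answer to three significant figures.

R2 ≈ 3.55 Ω

The divider ratio is R2/(R1+R2) = 8.15/18.1 = 0.4503.
Rearranging, R2 = R1·k/(1−k) = 4.33 × 0.8191 = 3.547 Ω.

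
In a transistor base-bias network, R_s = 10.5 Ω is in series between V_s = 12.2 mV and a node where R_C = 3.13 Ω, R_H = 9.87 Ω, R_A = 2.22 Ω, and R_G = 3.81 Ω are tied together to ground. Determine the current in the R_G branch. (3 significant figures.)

I ≈ 0.248 mA

Parallel bank: R_p = 1/(1/3.13 + 1/9.87 + 1/2.22 + 1/3.81) = 0.8820 Ω.
Node voltage V_A = V_s · R_p/(R_s + R_p) = 12.2 × 0.07749 = 0.9454 mV.
Branch current I = V_A/R_G = 0.9454/3.81 = 0.2481 mA.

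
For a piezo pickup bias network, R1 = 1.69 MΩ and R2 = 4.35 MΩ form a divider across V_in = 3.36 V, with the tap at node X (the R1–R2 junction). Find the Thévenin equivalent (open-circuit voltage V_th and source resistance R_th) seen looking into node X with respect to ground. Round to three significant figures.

V_th ≈ 2.42 V, R_th ≈ 1.22 MΩ

V_th is the unloaded tap voltage: V_in · R2/(R1+R2) = 3.36 × 0.7202 = 2.420 V.
Zeroing V_in shorts the top of R1 to ground, so R_th = R1 ‖ R2 = 1.217 MΩ.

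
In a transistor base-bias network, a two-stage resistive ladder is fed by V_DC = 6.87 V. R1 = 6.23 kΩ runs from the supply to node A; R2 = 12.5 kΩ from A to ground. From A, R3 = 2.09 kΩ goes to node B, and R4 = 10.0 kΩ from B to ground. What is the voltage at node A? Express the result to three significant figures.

V_A ≈ 3.41 V

The second stage (R3 + R4 = 12.09 kΩ) loads node A in parallel with R2.
R2 ‖ (R3+R4) = 6.146 kΩ.
V_A = 6.87 × 6.146/(6.23 + 6.146) = 3.412 V.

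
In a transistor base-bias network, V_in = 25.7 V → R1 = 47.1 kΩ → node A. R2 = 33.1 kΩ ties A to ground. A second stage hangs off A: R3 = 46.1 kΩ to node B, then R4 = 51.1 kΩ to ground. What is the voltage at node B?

V_B ≈ 4.65 V

Node A sees R2 in parallel with the series input of stage 2, R3 + R4 = 97.20 kΩ.
R2 ‖ (R3+R4) = 24.69 kΩ.
V_A = 25.7 × 24.69/(47.1 + 24.69) = 8.839 V.
Stage 2 is unloaded, so V_B = V_A · R4/(R3+R4) = 8.839 × 51.1/97.20 = 4.647 V.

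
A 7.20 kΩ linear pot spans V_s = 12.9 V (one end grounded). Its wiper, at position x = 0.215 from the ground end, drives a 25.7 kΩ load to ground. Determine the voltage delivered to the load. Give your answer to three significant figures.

Split the track: R_lower = x·R_p = 1.548 kΩ, R_upper = (1−x)·R_p = 5.652 kΩ.
R_L loads the lower segment: effective lower R = 1.460 kΩ.
V_out = 12.9 × 1.460/(5.652 + 1.460) = 2.648 V.

V_out ≈ 2.65 V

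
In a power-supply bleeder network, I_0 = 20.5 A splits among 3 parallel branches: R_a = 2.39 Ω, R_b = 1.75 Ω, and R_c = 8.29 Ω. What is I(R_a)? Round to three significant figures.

I ≈ 7.72 A

Total conductance ΣG = 1/2.39 + 1/1.75 + 1/8.29 = 1.110 (units of 1/Ω).
By the current-divider rule, I = I_0 · G_k/ΣG = 20.5 × 0.3768 = 7.724 A.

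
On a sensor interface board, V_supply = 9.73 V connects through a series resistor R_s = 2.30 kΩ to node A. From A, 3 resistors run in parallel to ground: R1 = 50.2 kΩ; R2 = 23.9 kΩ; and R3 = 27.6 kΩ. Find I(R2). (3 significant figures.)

I ≈ 0.332 mA

Combine the parallel branches: R_p = (1/50.2 + 1/23.9 + 1/27.6)⁻¹ = 10.20 kΩ.
V_A by voltage divider: V_A = 9.73 × 10.20/(2.30 + 10.20) = 7.940 V.
I(R2) = V_A / R2 = 7.940/23.9 = 0.3322 mA.
(Equivalently: I_total = 0.7781 mA, then current-divider fraction G_k/ΣG = 0.4270.)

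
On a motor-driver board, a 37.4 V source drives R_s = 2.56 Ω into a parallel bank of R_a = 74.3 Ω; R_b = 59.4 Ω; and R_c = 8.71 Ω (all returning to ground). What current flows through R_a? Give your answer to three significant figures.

I ≈ 0.367 A

Equivalent of the parallel group: R_p = 6.892 Ω.
V_A = 37.4 × 6.892/9.452 = 27.27 V.
Branch current I = V_A/R_a = 27.27/74.3 = 0.3670 A.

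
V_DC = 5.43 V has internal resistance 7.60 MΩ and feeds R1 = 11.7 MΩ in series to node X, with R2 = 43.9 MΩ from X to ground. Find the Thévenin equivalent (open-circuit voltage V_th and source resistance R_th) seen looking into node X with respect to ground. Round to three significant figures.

R1' = 7.60 + 11.7 = 19.30 MΩ (source resistance + R1).
With X open, the divider is unloaded: V_th = 5.43 × 43.9/63.20 = 3.772 V.
With V_DC suppressed (replaced by a short), R_th = R1' ‖ R2 = (19.30 × 43.9)/(19.30 + 43.9) = 13.41 MΩ.

V_th ≈ 3.77 V, R_th ≈ 13.4 MΩ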